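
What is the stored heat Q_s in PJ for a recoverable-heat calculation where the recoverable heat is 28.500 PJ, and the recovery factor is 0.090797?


Q_s = Q_rec / RF
Q_s = 28.500 / 0.090797
Q_s = 313.89 PJ


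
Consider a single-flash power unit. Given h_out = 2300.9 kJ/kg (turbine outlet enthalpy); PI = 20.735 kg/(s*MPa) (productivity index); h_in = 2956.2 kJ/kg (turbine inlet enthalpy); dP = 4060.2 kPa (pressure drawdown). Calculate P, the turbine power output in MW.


Step 1: mdot = PI * dP / 1000 = 20.735 * 4060.2 / 1000 = 84.18825 kg/s
Step 2: P = mdot*(h_in - h_out)/1000 = 84.18825*(2956.2 - 2300.9)/1000 = 55.169 MW
P = 55.169 MW


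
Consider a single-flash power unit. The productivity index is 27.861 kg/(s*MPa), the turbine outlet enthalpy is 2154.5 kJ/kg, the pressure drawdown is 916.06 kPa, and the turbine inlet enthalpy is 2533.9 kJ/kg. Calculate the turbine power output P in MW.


Step 1: mdot = PI * dP / 1000 = 27.861 * 916.06 / 1000 = 25.52235 kg/s
Step 2: P = mdot*(h_in - h_out)/1000 = 25.52235*(2533.9 - 2154.5)/1000 = 9.6832 MW
P = 9.6832 MW


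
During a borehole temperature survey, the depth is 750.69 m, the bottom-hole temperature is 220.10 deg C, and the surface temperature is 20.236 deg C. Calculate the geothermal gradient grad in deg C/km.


grad = (T_d - T_surf) / d * 1000
grad = (220.10 - 20.236) / 750.69 * 1000
grad = 266.24 deg C/km


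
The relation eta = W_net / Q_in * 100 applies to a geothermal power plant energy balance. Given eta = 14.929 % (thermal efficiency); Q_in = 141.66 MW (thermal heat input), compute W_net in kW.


W_net = eta / 100 * Q_in
W_net = 14.929 / 100 * 141.66
W_net = 21.14842 MW
Convert: 21.14842 MW * 1000.0 = 21148 kW
W_net = 21148 kW


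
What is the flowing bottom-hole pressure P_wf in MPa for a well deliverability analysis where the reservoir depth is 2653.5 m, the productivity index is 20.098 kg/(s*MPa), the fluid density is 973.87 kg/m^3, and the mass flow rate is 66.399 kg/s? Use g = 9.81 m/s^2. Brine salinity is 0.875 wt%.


Step 1: P_i = rho*g*h/1e6 = 973.87*9.81*2653.5/1e6 = 25.35065 MPa
Step 2: P_wf = P_i - mdot/PI = 25.35065 - 66.399/20.098 = 22.047 MPa
P_wf = 22.047 MPa


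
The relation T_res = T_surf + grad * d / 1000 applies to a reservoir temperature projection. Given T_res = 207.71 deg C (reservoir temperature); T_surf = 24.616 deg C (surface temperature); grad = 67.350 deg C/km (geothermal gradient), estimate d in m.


d = (T_res - T_surf) / grad * 1000
d = (207.71 - 24.616) / 67.350 * 1000
d = 2718.5 m


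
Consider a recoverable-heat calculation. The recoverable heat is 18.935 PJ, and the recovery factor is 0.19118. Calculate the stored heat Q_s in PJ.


Q_s = Q_rec / RF
Q_s = 18.935 / 0.19118
Q_s = 99.043 PJ


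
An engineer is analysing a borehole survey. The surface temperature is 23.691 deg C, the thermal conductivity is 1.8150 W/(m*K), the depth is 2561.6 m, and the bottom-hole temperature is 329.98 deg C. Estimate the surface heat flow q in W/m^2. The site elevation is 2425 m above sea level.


Step 1: grad = (T_d - T_surf)/d * 1000 = (329.98 - 23.691)/2561.6 * 1000 = 119.5694 deg C/km
Step 2: q = k * grad / 1000 = 1.815 * 119.5694 / 1000 = 0.21702 W/m^2
q = 0.21702 W/m^2


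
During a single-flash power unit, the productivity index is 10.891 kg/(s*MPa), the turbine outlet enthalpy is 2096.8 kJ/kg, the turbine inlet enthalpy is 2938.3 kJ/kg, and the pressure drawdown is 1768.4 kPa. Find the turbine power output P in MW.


Step 1: mdot = PI * dP / 1000 = 10.891 * 1768.4 / 1000 = 19.25964 kg/s
Step 2: P = mdot*(h_in - h_out)/1000 = 19.25964*(2938.3 - 2096.8)/1000 = 16.207 MW
P = 16.207 MW


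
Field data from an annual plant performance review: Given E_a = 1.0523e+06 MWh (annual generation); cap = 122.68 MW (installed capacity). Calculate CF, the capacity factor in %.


CF = E_a / (cap * 8760) * 100
CF = 1.0523e+06 / (122.68 * 8760) * 100
CF = 97.918 %


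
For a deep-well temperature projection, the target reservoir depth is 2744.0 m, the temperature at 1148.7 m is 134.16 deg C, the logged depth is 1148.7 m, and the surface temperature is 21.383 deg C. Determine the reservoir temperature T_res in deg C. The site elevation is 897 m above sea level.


Step 1: grad = (T_d1 - T_surf)/d1 * 1000 = (134.16 - 21.383)/1148.7 * 1000 = 98.17794 deg C/km
Step 2: T_res = T_surf + grad*d2/1000 = 21.383 + 98.17794*2744.0/1000 = 290.78 deg C
T_res = 290.78 deg C


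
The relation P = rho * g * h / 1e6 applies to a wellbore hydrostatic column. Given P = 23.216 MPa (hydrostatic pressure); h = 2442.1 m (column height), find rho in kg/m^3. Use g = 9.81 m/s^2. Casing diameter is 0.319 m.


rho = P * 1e6 / (g * h)
rho = 23.216 * 1e6 / (9.81 * 2442.1)
rho = 969.07 kg/m^3


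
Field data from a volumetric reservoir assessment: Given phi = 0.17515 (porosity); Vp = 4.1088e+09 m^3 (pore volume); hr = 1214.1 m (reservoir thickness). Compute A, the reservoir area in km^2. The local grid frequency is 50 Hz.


A = Vp / (1e6 * hr * phi)
A = 4.1088e+09 / (1e6 * 1214.1 * 0.17515)
A = 19.322 km^2


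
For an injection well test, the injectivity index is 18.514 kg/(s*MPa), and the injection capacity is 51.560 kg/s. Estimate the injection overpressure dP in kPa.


dP = mdot * 1000 / II
dP = 51.560 * 1000 / 18.514
dP = 2784.9 kPa


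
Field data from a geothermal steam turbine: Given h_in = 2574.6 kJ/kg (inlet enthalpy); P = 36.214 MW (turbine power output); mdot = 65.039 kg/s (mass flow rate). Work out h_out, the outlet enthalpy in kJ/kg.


h_out = h_in - P * 1000 / mdot
h_out = 2574.6 - 36.214 * 1000 / 65.039
h_out = 2017.8 kJ/kg


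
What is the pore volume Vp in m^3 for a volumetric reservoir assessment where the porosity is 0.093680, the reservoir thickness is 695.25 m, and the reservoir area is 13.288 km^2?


Vp = A * 1e6 * hr * phi
Vp = 13.288 * 1e6 * 695.25 * 0.093680
Vp = 8.6546e+08 m^3


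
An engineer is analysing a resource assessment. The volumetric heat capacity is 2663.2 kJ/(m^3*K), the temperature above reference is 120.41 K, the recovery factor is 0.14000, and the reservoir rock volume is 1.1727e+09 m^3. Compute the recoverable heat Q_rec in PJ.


Step 1: Q_s = Vr*rhoc*dT/1e12 = 1.1727e+09*2663.2*120.41/1e12 = 376.0566 PJ
Step 2: Q_rec = Q_s * RF = 376.0566 * 0.14 = 52.648 PJ
Q_rec = 52.648 PJ


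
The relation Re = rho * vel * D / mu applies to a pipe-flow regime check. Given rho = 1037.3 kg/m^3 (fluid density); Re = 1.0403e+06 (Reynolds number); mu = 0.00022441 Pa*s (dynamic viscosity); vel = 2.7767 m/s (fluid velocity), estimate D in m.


D = Re * mu / (rho * vel)
D = 1.0403e+06 * 0.00022441 / (1037.3 * 2.7767)
D = 0.081053 m


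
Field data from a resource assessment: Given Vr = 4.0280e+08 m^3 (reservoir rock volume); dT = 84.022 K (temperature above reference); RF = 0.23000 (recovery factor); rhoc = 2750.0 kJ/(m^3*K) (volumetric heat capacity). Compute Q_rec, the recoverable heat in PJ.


Step 1: Q_s = Vr*rhoc*dT/1e12 = 4.0280e+08*2750.0*84.022/1e12 = 93.07117 PJ
Step 2: Q_rec = Q_s * RF = 93.07117 * 0.23 = 21.406 PJ
Q_rec = 21.406 PJ


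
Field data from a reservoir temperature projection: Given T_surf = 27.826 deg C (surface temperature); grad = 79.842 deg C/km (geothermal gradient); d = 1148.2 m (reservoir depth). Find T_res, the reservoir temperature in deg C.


T_res = T_surf + grad * d / 1000
T_res = 27.826 + 79.842 * 1148.2 / 1000
T_res = 119.50 deg C


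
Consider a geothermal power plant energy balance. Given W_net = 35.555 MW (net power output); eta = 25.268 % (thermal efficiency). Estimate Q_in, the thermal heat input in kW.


Q_in = W_net / (eta / 100)
Q_in = 35.555 / (25.268 / 100)
Q_in = 140.7116 MW
Convert: 140.7116 MW * 1000.0 = 1.4071e+05 kW
Q_in = 1.4071e+05 kW


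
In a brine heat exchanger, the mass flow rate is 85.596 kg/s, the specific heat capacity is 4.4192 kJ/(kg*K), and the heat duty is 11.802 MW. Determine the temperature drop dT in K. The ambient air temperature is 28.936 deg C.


dT = Q * 1000 / (mdot * cp)
dT = 11.802 * 1000 / (85.596 * 4.4192)
dT = 31.200 K


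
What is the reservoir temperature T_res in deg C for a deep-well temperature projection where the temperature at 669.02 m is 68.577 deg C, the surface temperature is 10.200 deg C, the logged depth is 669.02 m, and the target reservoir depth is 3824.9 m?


Step 1: grad = (T_d1 - T_surf)/d1 * 1000 = (68.577 - 10.2)/669.02 * 1000 = 87.25748 deg C/km
Step 2: T_res = T_surf + grad*d2/1000 = 10.2 + 87.25748*3824.9/1000 = 343.95 deg C
T_res = 343.95 deg C


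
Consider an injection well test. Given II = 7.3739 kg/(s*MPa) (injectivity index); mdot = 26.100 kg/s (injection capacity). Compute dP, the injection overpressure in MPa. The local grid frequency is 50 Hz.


dP = mdot * 1000 / II
dP = 26.100 * 1000 / 7.3739
dP = 3539.511 kPa
Convert: 3539.511 kPa * 0.001 = 3.5395 MPa
dP = 3.5395 MPa


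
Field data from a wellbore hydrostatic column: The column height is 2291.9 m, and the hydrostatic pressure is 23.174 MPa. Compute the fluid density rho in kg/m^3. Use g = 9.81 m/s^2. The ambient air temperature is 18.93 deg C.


rho = P * 1e6 / (g * h)
rho = 23.174 * 1e6 / (9.81 * 2291.9)
rho = 1030.7 kg/m^3


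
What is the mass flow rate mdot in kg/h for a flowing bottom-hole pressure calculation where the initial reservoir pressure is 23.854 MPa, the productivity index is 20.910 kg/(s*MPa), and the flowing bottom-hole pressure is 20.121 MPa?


mdot = (P_i - P_wf) * PI
mdot = (23.854 - 20.121) * 20.910
mdot = 78.05703 kg/s
Convert: 78.05703 kg/s * 3600.0 = 2.8101e+05 kg/h
mdot = 2.8101e+05 kg/h


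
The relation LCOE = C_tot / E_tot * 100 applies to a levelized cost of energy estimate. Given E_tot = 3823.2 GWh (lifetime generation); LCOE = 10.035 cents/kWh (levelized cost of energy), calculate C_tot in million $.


C_tot = LCOE / 100 * E_tot
C_tot = 10.035 / 100 * 3823.2
C_tot = 383.66 million $


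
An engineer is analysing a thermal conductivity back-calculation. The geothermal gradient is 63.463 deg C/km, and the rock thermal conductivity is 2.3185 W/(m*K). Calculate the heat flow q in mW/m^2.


q = k * grad / 1000
q = 2.3185 * 63.463 / 1000
q = 0.1471390 W/m^2
Convert: 0.1471390 W/m^2 * 1000.0 = 147.14 mW/m^2
q = 147.14 mW/m^2


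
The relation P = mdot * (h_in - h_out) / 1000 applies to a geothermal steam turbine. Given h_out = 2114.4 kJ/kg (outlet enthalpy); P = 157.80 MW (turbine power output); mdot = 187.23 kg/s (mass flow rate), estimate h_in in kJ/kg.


h_in = h_out + P * 1000 / mdot
h_in = 2114.4 + 157.80 * 1000 / 187.23
h_in = 2957.2 kJ/kg


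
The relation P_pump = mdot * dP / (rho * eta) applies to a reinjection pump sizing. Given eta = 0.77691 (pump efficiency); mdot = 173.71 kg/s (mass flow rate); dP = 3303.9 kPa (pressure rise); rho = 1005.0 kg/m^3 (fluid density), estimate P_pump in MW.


P_pump = mdot * dP / (rho * eta)
P_pump = 173.71 * 3303.9 / (1005.0 * 0.77691)
P_pump = 735.0467 kW
Convert: 735.0467 kW * 0.001 = 0.73505 MW
P_pump = 0.73505 MW


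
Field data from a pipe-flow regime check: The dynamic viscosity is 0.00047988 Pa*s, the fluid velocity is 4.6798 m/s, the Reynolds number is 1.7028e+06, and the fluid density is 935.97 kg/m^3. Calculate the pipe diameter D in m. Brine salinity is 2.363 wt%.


D = Re * mu / (rho * vel)
D = 1.7028e+06 * 0.00047988 / (935.97 * 4.6798)
D = 0.18656 m


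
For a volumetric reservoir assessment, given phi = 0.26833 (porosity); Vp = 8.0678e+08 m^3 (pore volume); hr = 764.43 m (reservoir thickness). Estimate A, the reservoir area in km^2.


A = Vp / (1e6 * hr * phi)
A = 8.0678e+08 / (1e6 * 764.43 * 0.26833)
A = 3.9332 km^2


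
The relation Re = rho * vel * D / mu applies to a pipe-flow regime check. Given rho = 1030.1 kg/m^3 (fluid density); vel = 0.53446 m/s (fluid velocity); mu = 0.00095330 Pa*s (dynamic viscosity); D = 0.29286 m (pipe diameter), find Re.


Re = rho * vel * D / mu
Re = 1030.1 * 0.53446 * 0.29286 / 0.00095330
Re = 1.6913e+05


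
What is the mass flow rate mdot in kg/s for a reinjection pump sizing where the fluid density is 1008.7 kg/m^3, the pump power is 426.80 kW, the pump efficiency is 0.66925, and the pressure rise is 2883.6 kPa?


mdot = P_pump * rho * eta / dP
mdot = 426.80 * 1008.7 * 0.66925 / 2883.6
mdot = 99.917 kg/s


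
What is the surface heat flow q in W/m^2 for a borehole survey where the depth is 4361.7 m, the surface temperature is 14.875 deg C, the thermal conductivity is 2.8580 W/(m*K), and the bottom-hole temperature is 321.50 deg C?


Step 1: grad = (T_d - T_surf)/d * 1000 = (321.5 - 14.875)/4361.7 * 1000 = 70.29942 deg C/km
Step 2: q = k * grad / 1000 = 2.858 * 70.29942 / 1000 = 0.20092 W/m^2
q = 0.20092 W/m^2


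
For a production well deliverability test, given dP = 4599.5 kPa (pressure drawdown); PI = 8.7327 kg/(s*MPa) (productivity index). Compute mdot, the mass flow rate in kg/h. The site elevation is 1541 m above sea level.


mdot = PI * dP / 1000
mdot = 8.7327 * 4599.5 / 1000
mdot = 40.16605 kg/s
Convert: 40.16605 kg/s * 3600.0 = 1.4460e+05 kg/h
mdot = 1.4460e+05 kg/h


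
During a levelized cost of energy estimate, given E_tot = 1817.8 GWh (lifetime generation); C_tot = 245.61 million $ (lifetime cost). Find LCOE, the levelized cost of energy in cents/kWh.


LCOE = C_tot / E_tot * 100
LCOE = 245.61 / 1817.8 * 100
LCOE = 13.511 cents/kWh


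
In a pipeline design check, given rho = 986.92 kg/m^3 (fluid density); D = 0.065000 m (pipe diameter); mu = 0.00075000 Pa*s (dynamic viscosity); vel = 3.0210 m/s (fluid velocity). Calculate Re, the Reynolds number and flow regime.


Step 1: Re = rho*vel*D/mu = 986.92*3.021*0.065/0.00075 = 2.5840e+05
Step 2: Re = 2.5840e+05 > 4000, so flow is turbulent.
Re = 2.5840e+05 (turbulent)


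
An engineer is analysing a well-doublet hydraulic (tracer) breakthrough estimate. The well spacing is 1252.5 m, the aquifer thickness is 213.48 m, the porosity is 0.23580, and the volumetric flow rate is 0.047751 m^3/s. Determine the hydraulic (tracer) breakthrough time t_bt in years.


t_bt = pi * hr * phi * L^2 / (3 * Qv) / (365.25*86400)
t_bt = pi * 213.48 * 0.23580 * 1252.5^2 / (3 * 0.047751) / (365.25*86400)
t_bt = 54.878 years


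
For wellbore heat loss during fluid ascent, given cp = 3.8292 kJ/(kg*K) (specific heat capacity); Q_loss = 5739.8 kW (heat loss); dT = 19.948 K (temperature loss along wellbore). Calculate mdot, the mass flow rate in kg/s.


mdot = Q_loss / (cp * dT)
mdot = 5739.8 / (3.8292 * 19.948)
mdot = 75.143 kg/s


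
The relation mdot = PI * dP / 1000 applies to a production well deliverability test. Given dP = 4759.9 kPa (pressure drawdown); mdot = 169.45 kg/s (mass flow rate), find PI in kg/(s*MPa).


PI = mdot * 1000 / dP
PI = 169.45 * 1000 / 4759.9
PI = 35.599 kg/(s*MPa)


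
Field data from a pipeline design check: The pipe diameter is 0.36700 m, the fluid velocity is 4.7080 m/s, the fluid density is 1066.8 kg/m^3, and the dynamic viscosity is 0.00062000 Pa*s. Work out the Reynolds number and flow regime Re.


Step 1: Re = rho*vel*D/mu = 1066.8*4.708*0.367/0.00062 = 2.9730e+06
Step 2: Re = 2.9730e+06 > 4000, so flow is turbulent.
Re = 2.9730e+06 (turbulent)


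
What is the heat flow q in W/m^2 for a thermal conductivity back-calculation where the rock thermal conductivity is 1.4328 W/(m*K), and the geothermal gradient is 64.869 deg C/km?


q = k * grad / 1000
q = 1.4328 * 64.869 / 1000
q = 0.092944 W/m^2


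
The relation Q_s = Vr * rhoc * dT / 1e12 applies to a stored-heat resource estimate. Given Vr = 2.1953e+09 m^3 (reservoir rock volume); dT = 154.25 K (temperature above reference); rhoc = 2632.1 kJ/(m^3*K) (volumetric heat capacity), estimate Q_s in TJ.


Q_s = Vr * rhoc * dT / 1e12
Q_s = 2.1953e+09 * 2632.1 * 154.25 / 1e12
Q_s = 891.2949 PJ
Convert: 891.2949 PJ * 1000.0 = 8.9129e+05 TJ
Q_s = 8.9129e+05 TJ


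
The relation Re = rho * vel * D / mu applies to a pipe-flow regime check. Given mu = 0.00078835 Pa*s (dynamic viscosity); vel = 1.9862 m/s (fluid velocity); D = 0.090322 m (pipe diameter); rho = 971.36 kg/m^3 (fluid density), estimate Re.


Re = rho * vel * D / mu
Re = 971.36 * 1.9862 * 0.090322 / 0.00078835
Re = 2.2104e+05


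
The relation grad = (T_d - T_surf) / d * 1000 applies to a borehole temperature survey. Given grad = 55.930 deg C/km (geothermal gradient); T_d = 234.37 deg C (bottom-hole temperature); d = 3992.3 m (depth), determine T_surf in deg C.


T_surf = T_d - grad * d / 1000
T_surf = 234.37 - 55.930 * 3992.3 / 1000
T_surf = 11.081 deg C


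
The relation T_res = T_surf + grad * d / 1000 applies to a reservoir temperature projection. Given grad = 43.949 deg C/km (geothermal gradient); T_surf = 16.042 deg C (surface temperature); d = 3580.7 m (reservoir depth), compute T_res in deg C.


T_res = T_surf + grad * d / 1000
T_res = 16.042 + 43.949 * 3580.7 / 1000
T_res = 173.41 deg C


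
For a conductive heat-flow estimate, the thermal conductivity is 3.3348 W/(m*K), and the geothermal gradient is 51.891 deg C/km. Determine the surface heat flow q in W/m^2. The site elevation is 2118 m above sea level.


q = k * grad / 1000
q = 3.3348 * 51.891 / 1000
q = 0.17305 W/m^2


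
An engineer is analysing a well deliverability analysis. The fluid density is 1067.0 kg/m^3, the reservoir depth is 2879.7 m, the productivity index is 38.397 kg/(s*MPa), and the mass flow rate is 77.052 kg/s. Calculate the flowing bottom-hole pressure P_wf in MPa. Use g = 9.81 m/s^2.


Step 1: P_i = rho*g*h/1e6 = 1067.0*9.81*2879.7/1e6 = 30.14260 MPa
Step 2: P_wf = P_i - mdot/PI = 30.14260 - 77.052/38.397 = 28.136 MPa
P_wf = 28.136 MPa


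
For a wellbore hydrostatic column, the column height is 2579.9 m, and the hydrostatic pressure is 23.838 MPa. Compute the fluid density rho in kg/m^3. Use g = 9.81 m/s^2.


rho = P * 1e6 / (g * h)
rho = 23.838 * 1e6 / (9.81 * 2579.9)
rho = 941.89 kg/m^3


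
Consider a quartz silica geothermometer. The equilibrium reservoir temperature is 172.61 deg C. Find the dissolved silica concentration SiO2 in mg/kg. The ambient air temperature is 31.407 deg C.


SiO2 = 10^(5.19 - 1309/(T_eq + 273.15))
SiO2 = 10^(5.19 - 1309/(172.61 + 273.15))
SiO2 = 179.24 mg/kg


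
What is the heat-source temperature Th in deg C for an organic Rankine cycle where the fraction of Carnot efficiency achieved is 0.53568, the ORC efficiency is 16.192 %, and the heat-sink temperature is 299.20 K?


Th = Tc / (1 - (eta_orc/100)/f)
Th = 299.20 / (1 - (16.192/100)/0.53568)
Th = 428.8192 K
Convert to deg C: 428.8192 - 273.15 = 155.67 deg C
Th = 155.67 deg C


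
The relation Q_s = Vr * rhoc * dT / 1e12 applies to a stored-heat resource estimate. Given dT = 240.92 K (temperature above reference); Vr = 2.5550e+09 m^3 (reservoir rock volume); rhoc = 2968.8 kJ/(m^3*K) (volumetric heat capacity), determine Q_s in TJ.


Q_s = Vr * rhoc * dT / 1e12
Q_s = 2.5550e+09 * 2968.8 * 240.92 / 1e12
Q_s = 1827.447 PJ
Convert: 1827.447 PJ * 1000.0 = 1.8274e+06 TJ
Q_s = 1.8274e+06 TJ


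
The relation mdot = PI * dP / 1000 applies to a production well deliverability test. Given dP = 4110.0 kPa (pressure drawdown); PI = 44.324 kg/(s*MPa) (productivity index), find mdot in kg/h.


mdot = PI * dP / 1000
mdot = 44.324 * 4110.0 / 1000
mdot = 182.1716 kg/s
Convert: 182.1716 kg/s * 3600.0 = 6.5582e+05 kg/h
mdot = 6.5582e+05 kg/h


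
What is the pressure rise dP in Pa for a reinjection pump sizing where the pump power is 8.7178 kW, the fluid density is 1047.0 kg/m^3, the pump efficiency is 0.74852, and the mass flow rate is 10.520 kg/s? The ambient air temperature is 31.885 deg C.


dP = P_pump * rho * eta / mdot
dP = 8.7178 * 1047.0 * 0.74852 / 10.520
dP = 649.4433 kPa
Convert: 649.4433 kPa * 1000.0 = 6.4944e+05 Pa
dP = 6.4944e+05 Pa


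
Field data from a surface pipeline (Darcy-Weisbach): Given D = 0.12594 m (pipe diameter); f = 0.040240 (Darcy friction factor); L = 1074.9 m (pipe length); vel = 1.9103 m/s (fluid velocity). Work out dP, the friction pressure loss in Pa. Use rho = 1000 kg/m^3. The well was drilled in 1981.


dP = f * (L/D) * (rho*vel^2/2) / 1000
dP = 0.040240 * (1074.9/0.12594) * (1000*1.9103^2/2) / 1000
dP = 626.6651 kPa
Convert: 626.6651 kPa * 1000.0 = 6.2667e+05 Pa
dP = 6.2667e+05 Pa


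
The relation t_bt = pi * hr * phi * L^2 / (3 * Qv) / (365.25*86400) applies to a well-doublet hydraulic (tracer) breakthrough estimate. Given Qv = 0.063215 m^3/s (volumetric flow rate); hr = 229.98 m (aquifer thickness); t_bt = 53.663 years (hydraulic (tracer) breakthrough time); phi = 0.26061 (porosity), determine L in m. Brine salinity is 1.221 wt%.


L = sqrt(t_bt*365.25*86400*3*Qv / (pi*hr*phi))
L = sqrt(53.663*365.25*86400*3*0.063215 / (pi*229.98*0.26061))
L = 1306.0 m


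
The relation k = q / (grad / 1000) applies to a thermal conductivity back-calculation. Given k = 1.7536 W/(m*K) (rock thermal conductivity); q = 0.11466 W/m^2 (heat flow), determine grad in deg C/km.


grad = q / k * 1000
grad = 0.11466 / 1.7536 * 1000
grad = 65.385 deg C/km


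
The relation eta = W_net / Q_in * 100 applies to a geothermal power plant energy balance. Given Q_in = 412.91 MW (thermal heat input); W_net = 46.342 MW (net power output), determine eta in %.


eta = W_net / Q_in * 100
eta = 46.342 / 412.91 * 100
eta = 11.223 %


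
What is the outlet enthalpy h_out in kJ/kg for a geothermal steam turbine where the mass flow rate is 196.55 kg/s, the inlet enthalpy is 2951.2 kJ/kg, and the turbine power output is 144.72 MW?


h_out = h_in - P * 1000 / mdot
h_out = 2951.2 - 144.72 * 1000 / 196.55
h_out = 2214.9 kJ/kg


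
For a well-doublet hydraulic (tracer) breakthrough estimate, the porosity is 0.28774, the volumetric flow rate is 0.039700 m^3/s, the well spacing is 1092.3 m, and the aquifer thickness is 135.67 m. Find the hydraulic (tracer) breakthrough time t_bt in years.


t_bt = pi * hr * phi * L^2 / (3 * Qv) / (365.25*86400)
t_bt = pi * 135.67 * 0.28774 * 1092.3^2 / (3 * 0.039700) / (365.25*86400)
t_bt = 38.932 years


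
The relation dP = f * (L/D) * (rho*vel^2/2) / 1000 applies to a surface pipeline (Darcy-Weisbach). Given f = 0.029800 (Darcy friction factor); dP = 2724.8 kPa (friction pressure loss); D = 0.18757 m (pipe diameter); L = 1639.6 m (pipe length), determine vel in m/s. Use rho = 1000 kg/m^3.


vel = sqrt(dP*1000*2*D / (f*L*rho))
vel = sqrt(2724.8*1000*2*0.18757 / (0.029800*1639.6*1000))
vel = 4.5739 m/s


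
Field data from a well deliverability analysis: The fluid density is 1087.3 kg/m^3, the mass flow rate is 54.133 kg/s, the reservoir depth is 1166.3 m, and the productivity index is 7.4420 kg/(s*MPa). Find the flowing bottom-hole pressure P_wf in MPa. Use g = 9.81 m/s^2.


Step 1: P_i = rho*g*h/1e6 = 1087.3*9.81*1166.3/1e6 = 12.44024 MPa
Step 2: P_wf = P_i - mdot/PI = 12.44024 - 54.133/7.442 = 5.1663 MPa
P_wf = 5.1663 MPa


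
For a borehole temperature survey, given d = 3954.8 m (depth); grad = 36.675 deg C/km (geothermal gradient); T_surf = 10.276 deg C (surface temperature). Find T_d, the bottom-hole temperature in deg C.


T_d = T_surf + grad * d / 1000
T_d = 10.276 + 36.675 * 3954.8 / 1000
T_d = 155.32 deg C


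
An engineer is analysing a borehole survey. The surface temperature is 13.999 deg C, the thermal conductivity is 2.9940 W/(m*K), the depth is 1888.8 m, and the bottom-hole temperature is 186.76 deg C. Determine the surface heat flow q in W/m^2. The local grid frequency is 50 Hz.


Step 1: grad = (T_d - T_surf)/d * 1000 = (186.76 - 13.999)/1888.8 * 1000 = 91.46601 deg C/km
Step 2: q = k * grad / 1000 = 2.994 * 91.46601 / 1000 = 0.27385 W/m^2
q = 0.27385 W/m^2


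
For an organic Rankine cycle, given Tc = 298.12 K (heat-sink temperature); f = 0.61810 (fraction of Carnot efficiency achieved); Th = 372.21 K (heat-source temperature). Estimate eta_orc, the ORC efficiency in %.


eta_orc = (1 - Tc/Th) * f * 100
eta_orc = (1 - 298.12/372.21) * 0.61810 * 100
eta_orc = 12.304 %


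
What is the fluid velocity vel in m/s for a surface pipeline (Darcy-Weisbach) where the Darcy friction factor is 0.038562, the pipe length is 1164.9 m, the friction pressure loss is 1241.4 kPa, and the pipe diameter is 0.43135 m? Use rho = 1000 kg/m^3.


vel = sqrt(dP*1000*2*D / (f*L*rho))
vel = sqrt(1241.4*1000*2*0.43135 / (0.038562*1164.9*1000))
vel = 4.8827 m/s


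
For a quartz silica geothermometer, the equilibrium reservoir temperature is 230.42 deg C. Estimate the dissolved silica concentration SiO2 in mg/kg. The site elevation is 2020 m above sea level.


SiO2 = 10^(5.19 - 1309/(T_eq + 273.15))
SiO2 = 10^(5.19 - 1309/(230.42 + 273.15))
SiO2 = 389.55 mg/kg


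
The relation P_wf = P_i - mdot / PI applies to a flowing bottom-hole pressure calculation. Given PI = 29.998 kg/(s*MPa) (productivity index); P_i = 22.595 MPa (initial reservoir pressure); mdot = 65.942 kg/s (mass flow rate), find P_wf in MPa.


P_wf = P_i - mdot / PI
P_wf = 22.595 - 65.942 / 29.998
P_wf = 20.397 MPa


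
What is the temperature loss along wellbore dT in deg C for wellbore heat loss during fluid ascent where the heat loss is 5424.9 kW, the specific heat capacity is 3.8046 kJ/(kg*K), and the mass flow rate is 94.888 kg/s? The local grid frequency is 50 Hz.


dT = Q_loss / (mdot * cp)
dT = 5424.9 / (94.888 * 3.8046)
dT = 15.02697 K
Convert (temperature difference, 1 K = 1 deg C): 15.02697 K = 15.02697 deg C
dT = 15.027 deg C


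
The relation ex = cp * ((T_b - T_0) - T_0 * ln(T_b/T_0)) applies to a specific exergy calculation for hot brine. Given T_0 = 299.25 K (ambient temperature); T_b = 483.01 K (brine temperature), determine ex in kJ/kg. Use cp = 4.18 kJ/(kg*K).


ex = cp * ((T_b - T_0) - T_0 * ln(T_b/T_0))
ex = 4.18 * ((483.01 - 299.25) - 299.25 * ln(483.01/299.25))
ex = 169.26 kJ/kg


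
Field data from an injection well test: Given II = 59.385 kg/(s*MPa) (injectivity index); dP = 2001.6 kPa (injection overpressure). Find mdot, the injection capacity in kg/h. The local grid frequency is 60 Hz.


mdot = II * dP / 1000
mdot = 59.385 * 2001.6 / 1000
mdot = 118.8650 kg/s
Convert: 118.8650 kg/s * 3600.0 = 4.2791e+05 kg/h
mdot = 4.2791e+05 kg/h


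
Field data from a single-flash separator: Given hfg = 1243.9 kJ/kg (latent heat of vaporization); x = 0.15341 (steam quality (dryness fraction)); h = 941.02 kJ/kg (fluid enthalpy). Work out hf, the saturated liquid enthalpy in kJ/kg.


hf = h - x * hfg
hf = 941.02 - 0.15341 * 1243.9
hf = 750.19 kJ/kg


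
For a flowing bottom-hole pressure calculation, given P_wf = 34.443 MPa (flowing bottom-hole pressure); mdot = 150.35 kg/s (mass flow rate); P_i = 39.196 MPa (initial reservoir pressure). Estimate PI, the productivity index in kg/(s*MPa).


PI = mdot / (P_i - P_wf)
PI = 150.35 / (39.196 - 34.443)
PI = 31.633 kg/(s*MPa)


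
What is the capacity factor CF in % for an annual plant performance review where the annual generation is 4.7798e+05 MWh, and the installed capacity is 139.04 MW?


CF = E_a / (cap * 8760) * 100
CF = 4.7798e+05 / (139.04 * 8760) * 100
CF = 39.243 %


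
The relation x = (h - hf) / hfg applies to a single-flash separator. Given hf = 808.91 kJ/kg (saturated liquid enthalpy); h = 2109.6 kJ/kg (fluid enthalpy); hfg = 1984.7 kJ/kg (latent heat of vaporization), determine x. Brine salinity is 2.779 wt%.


x = (h - hf) / hfg
x = (2109.6 - 808.91) / 1984.7
x = 0.65536


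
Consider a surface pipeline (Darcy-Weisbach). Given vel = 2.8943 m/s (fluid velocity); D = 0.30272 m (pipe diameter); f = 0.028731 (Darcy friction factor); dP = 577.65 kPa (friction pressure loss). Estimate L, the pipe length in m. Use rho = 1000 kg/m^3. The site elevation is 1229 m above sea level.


L = dP*1000*D / (f*rho*vel^2/2)
L = 577.65*1000*0.30272 / (0.028731*1000*2.8943^2/2)
L = 1453.1 m


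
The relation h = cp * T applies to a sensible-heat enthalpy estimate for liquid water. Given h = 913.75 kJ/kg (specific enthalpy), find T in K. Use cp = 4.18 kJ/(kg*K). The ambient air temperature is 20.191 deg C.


T = h / cp
T = 913.75 / 4.18
T = 218.6005 deg C
Convert to K: 218.6005 + 273.15 = 491.75 K
T = 491.75 K


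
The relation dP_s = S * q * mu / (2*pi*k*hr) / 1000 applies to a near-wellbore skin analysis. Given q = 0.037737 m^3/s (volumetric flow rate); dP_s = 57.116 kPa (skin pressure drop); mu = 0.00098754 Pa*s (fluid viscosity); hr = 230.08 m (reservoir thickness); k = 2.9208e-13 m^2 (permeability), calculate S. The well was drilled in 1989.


S = dP_s * 1000 * 2*pi*k*hr / (q*mu)
S = 57.116 * 1000 * 2*pi*2.9208e-13*230.08 / (0.037737*0.00098754)
S = 0.64714


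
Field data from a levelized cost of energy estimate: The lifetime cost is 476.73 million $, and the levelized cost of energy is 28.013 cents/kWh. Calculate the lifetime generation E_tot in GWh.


E_tot = C_tot / LCOE * 100
E_tot = 476.73 / 28.013 * 100
E_tot = 1701.8 GWh


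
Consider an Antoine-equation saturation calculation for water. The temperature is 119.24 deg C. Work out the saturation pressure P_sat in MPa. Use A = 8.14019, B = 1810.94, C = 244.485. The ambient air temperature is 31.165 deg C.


P_sat = 10^(A - B/(C + T)) / 760 * 0.101325
P_sat = 10^(8.14019 - 1810.94/(244.485 + 119.24)) / 760 * 0.101325
P_sat = 0.19330 MPa


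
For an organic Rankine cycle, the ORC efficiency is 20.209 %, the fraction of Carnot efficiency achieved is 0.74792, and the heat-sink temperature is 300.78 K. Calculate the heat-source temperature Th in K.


Th = Tc / (1 - (eta_orc/100)/f)
Th = 300.78 / (1 - (20.209/100)/0.74792)
Th = 412.14 K


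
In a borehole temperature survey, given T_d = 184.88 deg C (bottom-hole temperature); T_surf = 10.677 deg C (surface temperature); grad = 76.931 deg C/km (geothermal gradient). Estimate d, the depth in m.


d = (T_d - T_surf) / grad * 1000
d = (184.88 - 10.677) / 76.931 * 1000
d = 2264.4 m


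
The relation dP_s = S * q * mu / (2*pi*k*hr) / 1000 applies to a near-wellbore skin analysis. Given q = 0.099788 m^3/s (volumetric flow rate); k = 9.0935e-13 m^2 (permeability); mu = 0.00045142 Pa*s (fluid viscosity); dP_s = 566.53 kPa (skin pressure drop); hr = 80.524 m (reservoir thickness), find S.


S = dP_s * 1000 * 2*pi*k*hr / (q*mu)
S = 566.53 * 1000 * 2*pi*9.0935e-13*80.524 / (0.099788*0.00045142)
S = 5.7863


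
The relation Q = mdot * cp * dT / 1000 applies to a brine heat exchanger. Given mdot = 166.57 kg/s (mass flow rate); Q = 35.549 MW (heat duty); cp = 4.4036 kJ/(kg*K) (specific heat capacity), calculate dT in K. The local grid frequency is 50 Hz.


dT = Q * 1000 / (mdot * cp)
dT = 35.549 * 1000 / (166.57 * 4.4036)
dT = 48.464 K


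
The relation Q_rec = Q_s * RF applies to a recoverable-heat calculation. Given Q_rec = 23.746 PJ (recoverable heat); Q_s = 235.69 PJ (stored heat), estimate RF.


RF = Q_rec / Q_s
RF = 23.746 / 235.69
RF = 0.10075


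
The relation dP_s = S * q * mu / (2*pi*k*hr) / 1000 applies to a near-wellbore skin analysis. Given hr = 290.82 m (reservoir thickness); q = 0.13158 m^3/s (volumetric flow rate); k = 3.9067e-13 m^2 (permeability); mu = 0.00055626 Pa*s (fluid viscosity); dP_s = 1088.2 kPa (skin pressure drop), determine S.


S = dP_s * 1000 * 2*pi*k*hr / (q*mu)
S = 1088.2 * 1000 * 2*pi*3.9067e-13*290.82 / (0.13158*0.00055626)
S = 10.613


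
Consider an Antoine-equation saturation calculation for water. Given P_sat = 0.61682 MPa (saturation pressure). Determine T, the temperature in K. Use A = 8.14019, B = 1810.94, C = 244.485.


T = B / (A - log10(P_sat * 760 / 0.101325)) - C
T = 1810.94 / (8.14019 - log10(0.61682 * 760 / 0.101325)) - 244.485
T = 160.2002 deg C
Convert to K: 160.2002 + 273.15 = 433.35 K
T = 433.35 K


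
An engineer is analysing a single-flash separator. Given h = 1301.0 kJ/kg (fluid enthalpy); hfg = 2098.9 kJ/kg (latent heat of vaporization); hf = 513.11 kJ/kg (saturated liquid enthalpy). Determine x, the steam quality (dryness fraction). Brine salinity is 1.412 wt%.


x = (h - hf) / hfg
x = (1301.0 - 513.11) / 2098.9
x = 0.37538


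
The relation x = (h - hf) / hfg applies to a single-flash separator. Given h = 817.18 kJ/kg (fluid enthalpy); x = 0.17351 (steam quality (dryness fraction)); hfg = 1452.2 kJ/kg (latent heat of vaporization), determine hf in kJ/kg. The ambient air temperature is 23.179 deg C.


hf = h - x * hfg
hf = 817.18 - 0.17351 * 1452.2
hf = 565.21 kJ/kg


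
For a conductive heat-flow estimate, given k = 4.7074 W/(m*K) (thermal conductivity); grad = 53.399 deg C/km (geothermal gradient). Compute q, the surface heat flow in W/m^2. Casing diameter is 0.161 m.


q = k * grad / 1000
q = 4.7074 * 53.399 / 1000
q = 0.25137 W/m^2


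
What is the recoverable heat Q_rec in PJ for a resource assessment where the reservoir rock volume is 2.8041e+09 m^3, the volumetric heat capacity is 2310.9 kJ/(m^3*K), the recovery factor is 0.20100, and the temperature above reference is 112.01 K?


Step 1: Q_s = Vr*rhoc*dT/1e12 = 2.8041e+09*2310.9*112.01/1e12 = 725.8242 PJ
Step 2: Q_rec = Q_s * RF = 725.8242 * 0.201 = 145.89 PJ
Q_rec = 145.89 PJ


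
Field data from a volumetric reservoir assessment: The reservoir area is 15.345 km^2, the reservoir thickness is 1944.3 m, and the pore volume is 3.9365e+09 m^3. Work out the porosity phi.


phi = Vp / (A * 1e6 * hr)
phi = 3.9365e+09 / (15.345 * 1e6 * 1944.3)
phi = 0.13194


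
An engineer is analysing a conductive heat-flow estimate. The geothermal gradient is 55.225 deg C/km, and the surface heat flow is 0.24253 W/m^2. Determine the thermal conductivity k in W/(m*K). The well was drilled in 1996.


k = q * 1000 / grad
k = 0.24253 * 1000 / 55.225
k = 4.3917 W/(m*K)


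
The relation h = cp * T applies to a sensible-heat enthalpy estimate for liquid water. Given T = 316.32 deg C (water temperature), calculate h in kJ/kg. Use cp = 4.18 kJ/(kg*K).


h = cp * T
h = 4.18 * 316.32
h = 1322.2 kJ/kg


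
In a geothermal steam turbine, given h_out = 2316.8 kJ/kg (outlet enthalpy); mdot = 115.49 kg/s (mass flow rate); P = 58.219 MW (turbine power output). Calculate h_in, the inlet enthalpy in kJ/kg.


h_in = h_out + P * 1000 / mdot
h_in = 2316.8 + 58.219 * 1000 / 115.49
h_in = 2820.9 kJ/kg


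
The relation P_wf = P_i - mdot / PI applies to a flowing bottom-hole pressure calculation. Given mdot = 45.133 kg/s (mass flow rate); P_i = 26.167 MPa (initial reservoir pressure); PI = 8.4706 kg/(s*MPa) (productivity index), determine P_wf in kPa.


P_wf = P_i - mdot / PI
P_wf = 26.167 - 45.133 / 8.4706
P_wf = 20.83881 MPa
Convert: 20.83881 MPa * 1000.0 = 20839 kPa
P_wf = 20839 kPa


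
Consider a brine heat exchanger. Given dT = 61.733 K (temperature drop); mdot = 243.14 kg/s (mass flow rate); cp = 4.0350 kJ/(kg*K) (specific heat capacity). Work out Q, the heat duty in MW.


Q = mdot * cp * dT / 1000
Q = 243.14 * 4.0350 * 61.733 / 1000
Q = 60.564 MW


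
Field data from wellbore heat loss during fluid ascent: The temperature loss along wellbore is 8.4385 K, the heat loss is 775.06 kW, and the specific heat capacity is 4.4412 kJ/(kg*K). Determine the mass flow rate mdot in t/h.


mdot = Q_loss / (cp * dT)
mdot = 775.06 / (4.4412 * 8.4385)
mdot = 20.68091 kg/s
Convert: 20.68091 kg/s * 3.6 = 74.451 t/h
mdot = 74.451 t/h


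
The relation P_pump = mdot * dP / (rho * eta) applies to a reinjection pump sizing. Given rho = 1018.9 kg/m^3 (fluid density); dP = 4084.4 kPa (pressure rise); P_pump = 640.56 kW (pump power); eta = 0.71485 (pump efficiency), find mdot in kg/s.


mdot = P_pump * rho * eta / dP
mdot = 640.56 * 1018.9 * 0.71485 / 4084.4
mdot = 114.23 kg/s


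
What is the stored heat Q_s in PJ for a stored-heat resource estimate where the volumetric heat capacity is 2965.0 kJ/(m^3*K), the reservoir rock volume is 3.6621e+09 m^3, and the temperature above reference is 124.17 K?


Q_s = Vr * rhoc * dT / 1e12
Q_s = 3.6621e+09 * 2965.0 * 124.17 / 1e12
Q_s = 1348.3 PJ


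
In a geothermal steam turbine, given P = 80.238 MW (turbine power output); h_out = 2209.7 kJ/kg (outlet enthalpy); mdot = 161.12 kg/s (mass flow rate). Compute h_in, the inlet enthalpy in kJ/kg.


h_in = h_out + P * 1000 / mdot
h_in = 2209.7 + 80.238 * 1000 / 161.12
h_in = 2707.7 kJ/kg


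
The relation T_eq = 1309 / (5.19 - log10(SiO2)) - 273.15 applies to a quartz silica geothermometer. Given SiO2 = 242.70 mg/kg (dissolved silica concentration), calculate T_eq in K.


T_eq = 1309 / (5.19 - log10(SiO2)) - 273.15
T_eq = 1309 / (5.19 - log10(242.70)) - 273.15
T_eq = 193.5283 deg C
Convert to K: 193.5283 + 273.15 = 466.68 K
T_eq = 466.68 K


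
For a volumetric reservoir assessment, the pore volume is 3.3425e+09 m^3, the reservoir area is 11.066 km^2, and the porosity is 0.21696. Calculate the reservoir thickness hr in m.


hr = Vp / (A * 1e6 * phi)
hr = 3.3425e+09 / (11.066 * 1e6 * 0.21696)
hr = 1392.2 m


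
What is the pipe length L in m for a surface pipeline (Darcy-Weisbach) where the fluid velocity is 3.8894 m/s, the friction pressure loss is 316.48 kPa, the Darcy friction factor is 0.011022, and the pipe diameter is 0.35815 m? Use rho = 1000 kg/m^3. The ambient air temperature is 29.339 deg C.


L = dP*1000*D / (f*rho*vel^2/2)
L = 316.48*1000*0.35815 / (0.011022*1000*3.8894^2/2)
L = 1359.6 m


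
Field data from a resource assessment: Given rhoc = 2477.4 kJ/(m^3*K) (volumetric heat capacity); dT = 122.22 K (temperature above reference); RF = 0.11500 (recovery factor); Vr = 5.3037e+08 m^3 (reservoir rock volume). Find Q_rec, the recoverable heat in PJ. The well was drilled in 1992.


Step 1: Q_s = Vr*rhoc*dT/1e12 = 5.3037e+08*2477.4*122.22/1e12 = 160.5896 PJ
Step 2: Q_rec = Q_s * RF = 160.5896 * 0.115 = 18.468 PJ
Q_rec = 18.468 PJ


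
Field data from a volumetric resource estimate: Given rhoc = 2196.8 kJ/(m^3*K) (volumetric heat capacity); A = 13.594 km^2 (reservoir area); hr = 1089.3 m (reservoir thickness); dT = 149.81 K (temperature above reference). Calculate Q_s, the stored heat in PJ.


Step 1: Vr = A*1e6*hr = 13.594*1e6*1089.3 = 1.480794e+10 m^3
Step 2: Q_s = Vr*rhoc*dT/1e12 = 1.480794e+10*2196.8*149.81/1e12 = 4873.3 PJ
Q_s = 4873.3 PJ


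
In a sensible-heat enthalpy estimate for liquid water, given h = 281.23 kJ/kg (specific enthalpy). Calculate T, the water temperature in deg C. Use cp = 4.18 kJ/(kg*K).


T = h / cp
T = 281.23 / 4.18
T = 67.280 deg C


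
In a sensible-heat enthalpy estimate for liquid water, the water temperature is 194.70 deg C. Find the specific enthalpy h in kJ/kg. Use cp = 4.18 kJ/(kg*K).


h = cp * T
h = 4.18 * 194.70
h = 813.85 kJ/kg


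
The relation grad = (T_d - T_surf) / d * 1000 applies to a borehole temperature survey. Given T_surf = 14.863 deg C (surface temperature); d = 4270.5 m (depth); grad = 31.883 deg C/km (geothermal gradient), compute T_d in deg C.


T_d = T_surf + grad * d / 1000
T_d = 14.863 + 31.883 * 4270.5 / 1000
T_d = 151.02 deg C


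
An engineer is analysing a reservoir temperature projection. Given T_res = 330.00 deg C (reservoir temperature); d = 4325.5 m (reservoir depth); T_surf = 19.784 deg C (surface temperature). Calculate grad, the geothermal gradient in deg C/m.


grad = (T_res - T_surf) / d * 1000
grad = (330.00 - 19.784) / 4325.5 * 1000
grad = 71.71795 deg C/km
Convert: 71.71795 deg C/km * 0.001 = 0.071718 deg C/m
grad = 0.071718 deg C/m


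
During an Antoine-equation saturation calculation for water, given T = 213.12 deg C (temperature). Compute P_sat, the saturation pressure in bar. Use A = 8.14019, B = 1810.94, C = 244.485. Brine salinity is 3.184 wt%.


P_sat = 10^(A - B/(C + T)) / 760 * 0.101325
P_sat = 10^(8.14019 - 1810.94/(244.485 + 213.12)) / 760 * 0.101325
P_sat = 2.030778 MPa
Convert: 2.030778 MPa * 10.0 = 20.308 bar
P_sat = 20.308 bar


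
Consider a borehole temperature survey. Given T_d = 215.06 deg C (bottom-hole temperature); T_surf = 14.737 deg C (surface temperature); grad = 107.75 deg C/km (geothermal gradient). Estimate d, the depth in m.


d = (T_d - T_surf) / grad * 1000
d = (215.06 - 14.737) / 107.75 * 1000
d = 1859.1 m
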